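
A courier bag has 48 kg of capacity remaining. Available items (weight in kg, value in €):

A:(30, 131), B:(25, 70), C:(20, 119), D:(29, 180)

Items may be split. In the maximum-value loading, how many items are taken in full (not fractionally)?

Sort by value per unit weight and fill in that order.
Ratios (sorted): D 6.21, C 5.95, A 4.37, B 2.80
take D (29 @ 180); take 19/20 of C → 113.05. Capacity used 48/48.
1 item(s) taken whole; one partial (take 19/20 of C).

1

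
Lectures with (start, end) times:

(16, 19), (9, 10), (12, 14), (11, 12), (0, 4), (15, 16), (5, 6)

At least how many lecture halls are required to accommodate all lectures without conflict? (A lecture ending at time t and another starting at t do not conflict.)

Events (time:±→running): 0:+→1 … peak 1.

1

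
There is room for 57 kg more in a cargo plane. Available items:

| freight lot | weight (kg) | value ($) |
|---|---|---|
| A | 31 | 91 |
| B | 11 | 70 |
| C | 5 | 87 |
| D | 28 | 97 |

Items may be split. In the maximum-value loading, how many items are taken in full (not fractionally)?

3

Greedy by value/weight ratio, highest first.
Order: C (87/5=17.40) > B (70/11=6.36) > D (97/28=3.46) > A (91/31=2.94)
Fill: take C (5 @ 87) → take B (11 @ 70) → take D (28 @ 97) → take 13/31 of A → 38.16; 57/57 used.
3 item(s) taken whole; one partial (take 13/31 of A).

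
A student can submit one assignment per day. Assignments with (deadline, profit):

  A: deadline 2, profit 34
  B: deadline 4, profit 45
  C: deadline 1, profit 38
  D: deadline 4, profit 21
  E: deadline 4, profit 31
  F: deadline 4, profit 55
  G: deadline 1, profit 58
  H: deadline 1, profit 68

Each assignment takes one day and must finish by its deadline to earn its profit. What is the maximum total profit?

202

Take jobs in profit order; each goes to the latest open slot no later than its deadline.
By profit: H(d1,68), G(d1,58), F(d4,55), B(d4,45), C(d1,38), A(d2,34), E(d4,31), D(d4,21)
H→slot 1; G skipped; F→slot 4; B→slot 3; C skipped; A→slot 2; E skipped; D skipped.
Profit = 68 + 34 + 45 + 55 = 202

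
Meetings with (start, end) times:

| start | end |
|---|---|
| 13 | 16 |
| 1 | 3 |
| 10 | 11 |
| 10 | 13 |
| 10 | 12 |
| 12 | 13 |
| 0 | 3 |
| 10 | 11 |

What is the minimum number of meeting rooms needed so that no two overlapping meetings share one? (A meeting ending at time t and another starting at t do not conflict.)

The answer is the maximum number of intervals overlapping at any instant.
starts: [0, 1, 10, 10, 10, 10, 12, 13]
ends:   [3, 3, 11, 11, 12, 13, 13, 16]
s0→1 s1→2 e3→1 e3→0 s10→1 s10→2 s10→3 s10→4  — peak 4.

4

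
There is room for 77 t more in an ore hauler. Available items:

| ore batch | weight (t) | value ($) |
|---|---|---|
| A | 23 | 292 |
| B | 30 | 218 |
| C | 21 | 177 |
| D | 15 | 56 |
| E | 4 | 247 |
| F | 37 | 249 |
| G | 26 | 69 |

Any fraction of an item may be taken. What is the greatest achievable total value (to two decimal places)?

Ratios (sorted): E 61.75, A 12.70, C 8.43, B 7.27, F 6.73, D 3.73, G 2.65
take E (4 @ 247); take A (23 @ 292); take C (21 @ 177); take 29/30 of B → 210.73. Capacity used 77/77.
Total value = 926.73

926.73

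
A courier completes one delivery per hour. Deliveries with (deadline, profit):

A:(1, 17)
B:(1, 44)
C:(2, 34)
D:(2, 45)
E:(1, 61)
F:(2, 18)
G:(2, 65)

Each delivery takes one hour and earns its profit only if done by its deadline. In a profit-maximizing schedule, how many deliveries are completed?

2

Profit order: G=65 E=61 D=45 B=44 C=34 F=18 A=17
Assign: G→slot 2, E→slot 1, D skipped, B skipped, C skipped, F skipped, A skipped.
Slots: [1:E] [2:G]
2 of 7 scheduled.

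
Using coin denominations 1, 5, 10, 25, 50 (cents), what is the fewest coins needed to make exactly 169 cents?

Greedy: take as many of the largest coin as possible, then repeat with the remainder.
169 = 3×50 + 1×10 + 1×5 + 4×1
Total coins = 3 + 1 + 1 + 4 = 9

9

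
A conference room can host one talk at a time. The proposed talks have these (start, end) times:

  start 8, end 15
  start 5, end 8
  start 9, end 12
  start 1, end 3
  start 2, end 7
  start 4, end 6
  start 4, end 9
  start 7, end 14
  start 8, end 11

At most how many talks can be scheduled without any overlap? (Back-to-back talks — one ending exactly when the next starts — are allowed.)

3

Greedy by earliest finish: after sorting by end time, pick each interval compatible with the last pick.
Sorted by end: (1,3)  (4,6)  (2,7)  (5,8)  (4,9)  (8,11)  (9,12)  (7,14)  (8,15)
take (1,3); take (4,6); take (8,11).
Selected 3 talks.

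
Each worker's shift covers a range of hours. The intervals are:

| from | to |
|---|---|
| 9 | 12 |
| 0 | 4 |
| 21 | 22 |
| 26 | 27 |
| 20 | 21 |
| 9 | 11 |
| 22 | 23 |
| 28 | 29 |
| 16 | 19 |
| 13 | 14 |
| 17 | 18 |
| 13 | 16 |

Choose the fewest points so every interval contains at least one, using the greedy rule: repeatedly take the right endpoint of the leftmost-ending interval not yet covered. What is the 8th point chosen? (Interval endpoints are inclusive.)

By right end: [0,4]  [9,11]  [9,12]  [13,14]  [13,16]  [17,18]  [16,19]  [20,21]  [21,22]  [22,23]  [26,27]  [28,29]
[0,4] uncovered → point at 4; [9,11] uncovered → point at 11; [13,14] uncovered → point at 14; [17,18] uncovered → point at 18; [20,21] uncovered → point at 21; [22,23] uncovered → point at 23; [26,27] uncovered → point at 27; [28,29] uncovered → point at 29.
Points: 4, 11, 14, 18, 21, 23, 27, 29 (8 total).

29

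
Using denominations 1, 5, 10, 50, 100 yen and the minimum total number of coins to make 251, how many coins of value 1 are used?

1

251 = 2×100 + 1×50 + 1×1
Count of 1: 1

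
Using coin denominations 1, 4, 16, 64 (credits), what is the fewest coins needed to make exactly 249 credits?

249 − 3×64→57 − 3×16→9 − 2×4→1 − 1×1→0
Total coins = 3 + 3 + 2 + 1 = 9

9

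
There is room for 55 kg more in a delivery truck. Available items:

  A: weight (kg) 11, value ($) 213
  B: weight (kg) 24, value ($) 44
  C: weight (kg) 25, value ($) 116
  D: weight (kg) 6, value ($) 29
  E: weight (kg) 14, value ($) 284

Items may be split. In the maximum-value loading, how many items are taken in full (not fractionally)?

Sort by value per unit weight and fill in that order.
Ratios (sorted): E 20.29, A 19.36, D 4.83, C 4.64, B 1.83
take E (14 @ 284); take A (11 @ 213); take D (6 @ 29); take 24/25 of C → 111.36. Capacity used 55/55.
3 item(s) taken whole; one partial (take 24/25 of C).

3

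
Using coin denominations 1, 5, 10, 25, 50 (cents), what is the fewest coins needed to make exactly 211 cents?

6

Use the largest denomination that fits, subtract, and repeat.
211 = 4×50 + 1×10 + 1×1
Total coins = 4 + 1 + 1 = 6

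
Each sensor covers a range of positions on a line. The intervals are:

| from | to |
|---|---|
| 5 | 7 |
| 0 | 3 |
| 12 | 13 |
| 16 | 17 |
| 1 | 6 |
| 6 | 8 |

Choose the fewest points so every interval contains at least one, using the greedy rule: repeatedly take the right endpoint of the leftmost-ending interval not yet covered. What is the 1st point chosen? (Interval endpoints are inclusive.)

Process intervals by earliest right end; each time one isn't hit yet, stab at its right endpoint.
Sorted: [0,3] [1,6] [5,7] [6,8] [12,13] [16,17]
{[0,3],[1,6]} hit by 3; {[5,7],[6,8]} hit by 7; {[12,13]} hit by 13; {[16,17]} hit by 17.
Points: 3, 7, 13, 17 (4 total).

3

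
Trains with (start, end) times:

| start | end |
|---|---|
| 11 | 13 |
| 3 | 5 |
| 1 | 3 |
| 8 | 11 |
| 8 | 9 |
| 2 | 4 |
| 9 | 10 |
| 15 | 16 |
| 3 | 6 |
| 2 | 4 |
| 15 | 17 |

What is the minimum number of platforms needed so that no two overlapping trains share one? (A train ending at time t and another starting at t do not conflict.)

4

Count concurrent intervals with a sweep; the peak is the room count.
starts: [1, 2, 2, 3, 3, 8, 8, 9, 11, 15, 15]
ends:   [3, 4, 4, 5, 6, 9, 10, 11, 13, 16, 17]
s1→1 s2→2 s2→3 e3→2 s3→3 s3→4  — peak 4.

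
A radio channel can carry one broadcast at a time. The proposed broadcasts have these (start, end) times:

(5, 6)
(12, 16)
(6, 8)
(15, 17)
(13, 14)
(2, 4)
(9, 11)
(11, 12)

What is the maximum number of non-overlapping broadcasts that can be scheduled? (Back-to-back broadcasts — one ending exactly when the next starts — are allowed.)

Sort by end time and greedily take each interval whose start is ≥ the last chosen end.
By end time: (2,4), (5,6), (6,8), (9,11), (11,12), (13,14), (12,16), (15,17).
Pick (2,4); next start ≥ 4 → (5,6); next start ≥ 6 → (6,8); next start ≥ 8 → (9,11); next start ≥ 11 → (11,12); next start ≥ 12 → (13,14); next start ≥ 14 → (15,17).
Selected 7 broadcasts.

7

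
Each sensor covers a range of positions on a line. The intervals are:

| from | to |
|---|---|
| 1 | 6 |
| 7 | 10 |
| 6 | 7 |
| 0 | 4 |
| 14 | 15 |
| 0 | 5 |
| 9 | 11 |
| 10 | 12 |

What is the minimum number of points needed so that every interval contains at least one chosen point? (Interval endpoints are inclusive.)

4

Process intervals by earliest right end; each time one isn't hit yet, stab at its right endpoint.
By right end: [0,4]  [0,5]  [1,6]  [6,7]  [7,10]  [9,11]  [10,12]  [14,15]
[0,4] uncovered → point at 4; [6,7] uncovered → point at 7; [9,11] uncovered → point at 11; [14,15] uncovered → point at 15.
Points: 4, 7, 11, 15 (4 total).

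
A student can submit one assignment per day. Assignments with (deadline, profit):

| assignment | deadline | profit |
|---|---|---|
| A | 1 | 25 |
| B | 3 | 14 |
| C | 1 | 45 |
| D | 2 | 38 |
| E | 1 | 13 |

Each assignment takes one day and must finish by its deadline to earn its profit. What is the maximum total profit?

97

Take jobs in profit order; each goes to the latest open slot no later than its deadline.
Profit order: C=45 D=38 A=25 B=14 E=13
Assign: C→slot 1, D→slot 2, A skipped, B→slot 3, E skipped.
Slots: [1:C] [2:D] [3:B]
Profit = 45 + 38 + 14 = 97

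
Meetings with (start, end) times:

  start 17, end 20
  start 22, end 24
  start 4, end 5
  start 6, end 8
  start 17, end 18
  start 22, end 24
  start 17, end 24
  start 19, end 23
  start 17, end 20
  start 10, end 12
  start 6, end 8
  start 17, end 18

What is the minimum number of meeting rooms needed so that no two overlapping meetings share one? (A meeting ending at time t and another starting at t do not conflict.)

5

Count concurrent intervals with a sweep; the peak is the room count.
starts: [4, 6, 6, 10, 17, 17, 17, 17, 17, 19, 22, 22]
ends:   [5, 8, 8, 12, 18, 18, 20, 20, 23, 24, 24, 24]
s4→1 e5→0 s6→1 s6→2 e8→1 e8→0 s10→1 e12→0 s17→1 s17→2 s17→3 s17→4 s17→5  — peak 5.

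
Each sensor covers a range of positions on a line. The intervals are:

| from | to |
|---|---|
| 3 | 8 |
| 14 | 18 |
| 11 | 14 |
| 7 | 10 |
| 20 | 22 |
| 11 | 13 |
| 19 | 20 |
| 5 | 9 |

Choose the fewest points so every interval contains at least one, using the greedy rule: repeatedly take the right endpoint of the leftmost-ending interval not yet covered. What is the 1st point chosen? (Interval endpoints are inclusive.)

Sorted: [3,8] [5,9] [7,10] [11,13] [11,14] [14,18] [19,20] [20,22]
{[3,8],[5,9],[7,10]} hit by 8; {[11,13],[11,14]} hit by 13; {[14,18]} hit by 18; {[19,20],[20,22]} hit by 20.
Points: 8, 13, 18, 20 (4 total).

8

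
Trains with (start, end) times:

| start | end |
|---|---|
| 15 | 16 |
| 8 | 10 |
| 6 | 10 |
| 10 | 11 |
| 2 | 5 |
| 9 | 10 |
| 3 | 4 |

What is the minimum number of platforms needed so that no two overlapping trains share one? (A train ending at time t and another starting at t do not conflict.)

Events (time:±→running): 2:+→1 3:+→2 4:-→1 5:-→0 6:+→1 8:+→2 9:+→3 … peak 3.

3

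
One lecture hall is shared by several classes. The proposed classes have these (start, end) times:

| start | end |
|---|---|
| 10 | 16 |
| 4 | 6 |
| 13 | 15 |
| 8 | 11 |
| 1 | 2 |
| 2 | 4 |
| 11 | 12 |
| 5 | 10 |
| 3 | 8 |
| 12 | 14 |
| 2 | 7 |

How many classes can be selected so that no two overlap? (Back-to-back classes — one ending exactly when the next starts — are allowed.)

6

By end time: (1,2), (2,4), (4,6), (2,7), (3,8), (5,10), (8,11), (11,12), (12,14), (13,15), (10,16).
Pick (1,2); next start ≥ 2 → (2,4); next start ≥ 4 → (4,6); next start ≥ 6 → (8,11); next start ≥ 11 → (11,12); next start ≥ 12 → (12,14).
Selected 6 classes.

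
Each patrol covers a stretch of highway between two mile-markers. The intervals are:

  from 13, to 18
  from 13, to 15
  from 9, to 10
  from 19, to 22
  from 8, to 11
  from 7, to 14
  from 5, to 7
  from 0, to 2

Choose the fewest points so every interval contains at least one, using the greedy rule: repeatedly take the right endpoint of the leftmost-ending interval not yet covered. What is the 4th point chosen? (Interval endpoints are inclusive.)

Sorted: [0,2] [5,7] [9,10] [8,11] [7,14] [13,15] [13,18] [19,22]
{[0,2]} hit by 2; {[5,7]} hit by 7; {[9,10],[8,11],[7,14]} hit by 10; {[13,15],[13,18]} hit by 15; {[19,22]} hit by 22.
Points: 2, 7, 10, 15, 22 (5 total).

15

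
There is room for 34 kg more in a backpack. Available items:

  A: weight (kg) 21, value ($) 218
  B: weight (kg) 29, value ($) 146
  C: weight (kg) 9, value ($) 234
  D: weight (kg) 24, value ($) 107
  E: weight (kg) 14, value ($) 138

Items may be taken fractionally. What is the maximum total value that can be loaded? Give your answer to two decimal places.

Ratios (sorted): C 26.00, A 10.38, E 9.86, B 5.03, D 4.46
take C (9 @ 234); take A (21 @ 218); take 4/14 of E → 39.43. Capacity used 34/34.
Total value = 491.43

491.43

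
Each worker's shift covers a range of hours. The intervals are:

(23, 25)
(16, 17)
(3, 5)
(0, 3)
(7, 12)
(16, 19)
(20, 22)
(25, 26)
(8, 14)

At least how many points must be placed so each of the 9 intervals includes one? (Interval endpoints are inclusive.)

5

Sorted: [0,3] [3,5] [7,12] [8,14] [16,17] [16,19] [20,22] [23,25] [25,26]
{[0,3],[3,5]} hit by 3; {[7,12],[8,14]} hit by 12; {[16,17],[16,19]} hit by 17; {[20,22]} hit by 22; {[23,25],[25,26]} hit by 25.
Points: 3, 12, 17, 22, 25 (5 total).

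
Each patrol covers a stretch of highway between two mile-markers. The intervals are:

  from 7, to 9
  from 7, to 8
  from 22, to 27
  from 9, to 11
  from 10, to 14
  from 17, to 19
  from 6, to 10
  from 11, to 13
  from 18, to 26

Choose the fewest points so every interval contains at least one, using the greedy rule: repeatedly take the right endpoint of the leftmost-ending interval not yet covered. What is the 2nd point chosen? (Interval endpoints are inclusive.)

11

Sort by right endpoint; whenever an interval is uncovered, place a point at its right end.
Sorted: [7,8] [7,9] [6,10] [9,11] [11,13] [10,14] [17,19] [18,26] [22,27]
{[7,8],[7,9],[6,10]} hit by 8; {[9,11],[11,13],[10,14]} hit by 11; {[17,19],[18,26]} hit by 19; {[22,27]} hit by 27.
Points: 8, 11, 19, 27 (4 total).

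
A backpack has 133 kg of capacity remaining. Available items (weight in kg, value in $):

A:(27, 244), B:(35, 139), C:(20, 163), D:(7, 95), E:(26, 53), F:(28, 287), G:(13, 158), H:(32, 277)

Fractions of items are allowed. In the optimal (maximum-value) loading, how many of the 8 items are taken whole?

Order: D (95/7=13.57) > G (158/13=12.15) > F (287/28=10.25) > A (244/27=9.04) > H (277/32=8.66) > C (163/20=8.15) > B (139/35=3.97) > E (53/26=2.04)
Fill: take D (7 @ 95) → take G (13 @ 158) → take F (28 @ 287) → take A (27 @ 244) → take H (32 @ 277) → take C (20 @ 163) → take 6/35 of B → 23.83; 133/133 used.
6 item(s) taken whole; one partial (take 6/35 of B).

6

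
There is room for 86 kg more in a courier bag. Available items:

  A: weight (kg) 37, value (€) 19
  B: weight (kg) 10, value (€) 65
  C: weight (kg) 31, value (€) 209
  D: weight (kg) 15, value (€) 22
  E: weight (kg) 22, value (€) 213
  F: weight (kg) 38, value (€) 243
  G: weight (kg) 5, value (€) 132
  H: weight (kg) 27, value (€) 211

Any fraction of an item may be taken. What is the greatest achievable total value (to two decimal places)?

771.50

Sort by value per unit weight and fill in that order.
Order: G (132/5=26.40) > E (213/22=9.68) > H (211/27=7.81) > C (209/31=6.74) > B (65/10=6.50) > F (243/38=6.39) > D (22/15=1.47) > A (19/37=0.51)
Fill: take G (5 @ 132) → take E (22 @ 213) → take H (27 @ 211) → take C (31 @ 209) → take 1/10 of B → 6.50; 86/86 used.
Total value = 771.50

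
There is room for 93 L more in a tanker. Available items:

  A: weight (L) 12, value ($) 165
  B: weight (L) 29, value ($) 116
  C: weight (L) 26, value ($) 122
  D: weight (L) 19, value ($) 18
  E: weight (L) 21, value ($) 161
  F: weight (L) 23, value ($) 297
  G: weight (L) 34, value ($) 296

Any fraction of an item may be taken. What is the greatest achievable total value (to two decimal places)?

933.08

Sort by value per unit weight and fill in that order.
Order: A (165/12=13.75) > F (297/23=12.91) > G (296/34=8.71) > E (161/21=7.67) > C (122/26=4.69) > B (116/29=4.00) > D (18/19=0.95)
Fill: take A (12 @ 165) → take F (23 @ 297) → take G (34 @ 296) → take E (21 @ 161) → take 3/26 of C → 14.08; 93/93 used.
Total value = 933.08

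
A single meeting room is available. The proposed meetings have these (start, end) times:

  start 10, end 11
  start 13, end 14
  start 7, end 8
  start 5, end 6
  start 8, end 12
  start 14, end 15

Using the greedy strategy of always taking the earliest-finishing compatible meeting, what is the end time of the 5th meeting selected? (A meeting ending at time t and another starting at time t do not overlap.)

15

Greedy by earliest finish: after sorting by end time, pick each interval compatible with the last pick.
Sorted by end: (5,6)  (7,8)  (10,11)  (8,12)  (13,14)  (14,15)
take (5,6); take (7,8); take (10,11); take (13,14); take (14,15).
Selected: (5,6) (7,8) (10,11) (13,14) (14,15)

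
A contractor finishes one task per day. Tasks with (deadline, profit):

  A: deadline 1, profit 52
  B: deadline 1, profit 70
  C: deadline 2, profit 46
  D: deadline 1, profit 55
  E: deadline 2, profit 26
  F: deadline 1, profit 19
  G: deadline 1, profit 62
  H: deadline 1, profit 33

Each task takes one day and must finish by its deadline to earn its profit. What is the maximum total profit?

By profit: B(d1,70), G(d1,62), D(d1,55), A(d1,52), C(d2,46), H(d1,33), E(d2,26), F(d1,19)
B→slot 1; G skipped; D skipped; A skipped; C→slot 2; H skipped; E skipped; F skipped.
Profit = 70 + 46 = 116

116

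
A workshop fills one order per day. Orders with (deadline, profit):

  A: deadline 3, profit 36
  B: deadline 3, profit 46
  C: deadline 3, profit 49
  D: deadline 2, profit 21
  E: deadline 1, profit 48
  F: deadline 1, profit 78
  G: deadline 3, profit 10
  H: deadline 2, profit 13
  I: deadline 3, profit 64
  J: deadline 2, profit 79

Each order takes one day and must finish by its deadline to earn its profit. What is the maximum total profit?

221

Sort by profit descending; place each in the latest free slot ≤ its deadline.
By profit: J(d2,79), F(d1,78), I(d3,64), C(d3,49), E(d1,48), B(d3,46), A(d3,36), D(d2,21), H(d2,13), G(d3,10)
J→slot 2; F→slot 1; I→slot 3; C skipped; E skipped; B skipped; A skipped; D skipped; H skipped; G skipped.
Profit = 78 + 79 + 64 = 221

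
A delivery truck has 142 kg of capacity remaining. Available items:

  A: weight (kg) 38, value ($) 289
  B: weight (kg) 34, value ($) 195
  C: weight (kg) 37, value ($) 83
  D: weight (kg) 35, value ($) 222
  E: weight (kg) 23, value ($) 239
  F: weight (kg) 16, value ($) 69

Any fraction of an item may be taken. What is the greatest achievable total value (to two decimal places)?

Sort by value per unit weight and fill in that order.
Ratios (sorted): E 10.39, A 7.61, D 6.34, B 5.74, F 4.31, C 2.24
take E (23 @ 239); take A (38 @ 289); take D (35 @ 222); take B (34 @ 195); take 12/16 of F → 51.75. Capacity used 142/142.
Total value = 996.75

996.75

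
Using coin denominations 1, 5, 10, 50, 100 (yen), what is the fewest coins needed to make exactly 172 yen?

6

Use the largest denomination that fits, subtract, and repeat.
172 = 1×100 + 1×50 + 2×10 + 2×1
Total coins = 1 + 1 + 2 + 2 = 6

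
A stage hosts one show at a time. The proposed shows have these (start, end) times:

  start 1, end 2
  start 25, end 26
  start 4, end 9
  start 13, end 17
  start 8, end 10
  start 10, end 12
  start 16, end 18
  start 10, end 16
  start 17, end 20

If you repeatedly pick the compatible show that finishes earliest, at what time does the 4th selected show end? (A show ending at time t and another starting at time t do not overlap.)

Sorted by end: (1,2)  (4,9)  (8,10)  (10,12)  (10,16)  (13,17)  (16,18)  (17,20)  (25,26)
take (1,2); take (4,9); take (10,12); take (13,17); skip (16,18); take (17,20); take (25,26).
Selected: (1,2) (4,9) (10,12) (13,17) (17,20) (25,26)

17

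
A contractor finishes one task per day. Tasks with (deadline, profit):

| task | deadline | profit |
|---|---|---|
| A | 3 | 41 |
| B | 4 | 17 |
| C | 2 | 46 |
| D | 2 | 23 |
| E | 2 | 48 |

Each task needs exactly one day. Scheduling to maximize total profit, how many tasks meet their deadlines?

4

By profit: E(d2,48), C(d2,46), A(d3,41), D(d2,23), B(d4,17)
E→slot 2; C→slot 1; A→slot 3; D skipped; B→slot 4.
4 of 5 scheduled.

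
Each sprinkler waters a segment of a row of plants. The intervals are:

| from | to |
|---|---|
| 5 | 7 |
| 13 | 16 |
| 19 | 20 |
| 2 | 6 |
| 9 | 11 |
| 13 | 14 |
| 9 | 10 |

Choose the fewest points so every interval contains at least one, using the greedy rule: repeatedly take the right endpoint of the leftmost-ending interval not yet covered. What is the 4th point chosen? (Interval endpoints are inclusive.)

20

Process intervals by earliest right end; each time one isn't hit yet, stab at its right endpoint.
Sorted: [2,6] [5,7] [9,10] [9,11] [13,14] [13,16] [19,20]
{[2,6],[5,7]} hit by 6; {[9,10],[9,11]} hit by 10; {[13,14],[13,16]} hit by 14; {[19,20]} hit by 20.
Points: 6, 10, 14, 20 (4 total).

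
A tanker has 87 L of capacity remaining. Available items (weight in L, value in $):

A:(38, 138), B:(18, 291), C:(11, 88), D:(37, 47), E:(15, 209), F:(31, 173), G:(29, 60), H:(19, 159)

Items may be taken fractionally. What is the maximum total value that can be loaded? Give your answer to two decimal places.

Greedy by value/weight ratio, highest first.
Ratios (sorted): B 16.17, E 13.93, H 8.37, C 8.00, F 5.58, A 3.63, G 2.07, D 1.27
take B (18 @ 291); take E (15 @ 209); take H (19 @ 159); take C (11 @ 88); take 24/31 of F → 133.94. Capacity used 87/87.
Total value = 880.94

880.94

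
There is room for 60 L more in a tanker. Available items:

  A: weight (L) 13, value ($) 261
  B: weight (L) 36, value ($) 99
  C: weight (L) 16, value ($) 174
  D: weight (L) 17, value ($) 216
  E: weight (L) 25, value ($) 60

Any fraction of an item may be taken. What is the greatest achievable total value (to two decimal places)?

Sort by value per unit weight and fill in that order.
Order: A (261/13=20.08) > D (216/17=12.71) > C (174/16=10.88) > B (99/36=2.75) > E (60/25=2.40)
Fill: take A (13 @ 261) → take D (17 @ 216) → take C (16 @ 174) → take 14/36 of B → 38.50; 60/60 used.
Total value = 689.50

689.50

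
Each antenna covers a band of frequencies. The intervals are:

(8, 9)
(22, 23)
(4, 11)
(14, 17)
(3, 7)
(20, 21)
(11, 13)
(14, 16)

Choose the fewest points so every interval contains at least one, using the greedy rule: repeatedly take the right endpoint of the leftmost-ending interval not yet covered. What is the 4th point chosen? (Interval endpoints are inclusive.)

Sort by right endpoint; whenever an interval is uncovered, place a point at its right end.
By right end: [3,7]  [8,9]  [4,11]  [11,13]  [14,16]  [14,17]  [20,21]  [22,23]
[3,7] uncovered → point at 7; [8,9] uncovered → point at 9; [11,13] uncovered → point at 13; [14,16] uncovered → point at 16; [20,21] uncovered → point at 21; [22,23] uncovered → point at 23.
Points: 7, 9, 13, 16, 21, 23 (6 total).

16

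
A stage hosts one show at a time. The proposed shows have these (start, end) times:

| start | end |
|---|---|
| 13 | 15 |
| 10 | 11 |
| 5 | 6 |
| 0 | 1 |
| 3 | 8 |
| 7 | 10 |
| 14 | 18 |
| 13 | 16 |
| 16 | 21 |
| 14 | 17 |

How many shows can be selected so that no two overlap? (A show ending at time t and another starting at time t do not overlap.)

6

Sort by end time and greedily take each interval whose start is ≥ the last chosen end.
By end time: (0,1), (5,6), (3,8), (7,10), (10,11), (13,15), (13,16), (14,17), (14,18), (16,21).
Pick (0,1); next start ≥ 1 → (5,6); next start ≥ 6 → (7,10); next start ≥ 10 → (10,11); next start ≥ 11 → (13,15); next start ≥ 15 → (16,21).
Selected 6 shows.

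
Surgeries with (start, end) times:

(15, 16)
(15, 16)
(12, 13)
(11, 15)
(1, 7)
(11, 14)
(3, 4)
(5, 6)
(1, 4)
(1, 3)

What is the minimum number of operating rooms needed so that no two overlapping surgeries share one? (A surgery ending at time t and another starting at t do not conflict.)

Count concurrent intervals with a sweep; the peak is the room count.
starts: [1, 1, 1, 3, 5, 11, 11, 12, 15, 15]
ends:   [3, 4, 4, 6, 7, 13, 14, 15, 16, 16]
s1→1 s1→2 s1→3  — peak 3.

3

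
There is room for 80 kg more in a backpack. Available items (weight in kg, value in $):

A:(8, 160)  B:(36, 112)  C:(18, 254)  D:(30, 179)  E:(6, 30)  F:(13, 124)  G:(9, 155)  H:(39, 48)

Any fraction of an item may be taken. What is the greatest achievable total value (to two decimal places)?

882.00

Greedy by value/weight ratio, highest first.
Order: A (160/8=20.00) > G (155/9=17.22) > C (254/18=14.11) > F (124/13=9.54) > D (179/30=5.97) > E (30/6=5.00) > B (112/36=3.11) > H (48/39=1.23)
Fill: take A (8 @ 160) → take G (9 @ 155) → take C (18 @ 254) → take F (13 @ 124) → take D (30 @ 179) → take 2/6 of E → 10.00; 80/80 used.
Total value = 882.00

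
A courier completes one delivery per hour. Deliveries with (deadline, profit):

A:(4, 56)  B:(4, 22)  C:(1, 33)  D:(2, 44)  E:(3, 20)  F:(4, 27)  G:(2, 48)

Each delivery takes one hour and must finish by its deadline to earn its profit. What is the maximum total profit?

175

Profit order: A=56 G=48 D=44 C=33 F=27 B=22 E=20
Assign: A→slot 4, G→slot 2, D→slot 1, C skipped, F→slot 3, B skipped, E skipped.
Slots: [1:D] [2:G] [3:F] [4:A]
Profit = 44 + 48 + 27 + 56 = 175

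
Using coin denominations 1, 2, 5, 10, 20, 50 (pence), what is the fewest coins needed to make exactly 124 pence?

5

Greedy: take as many of the largest coin as possible, then repeat with the remainder.
124 − 2×50→24 − 1×20→4 − 2×2→0
Total coins = 2 + 1 + 2 = 5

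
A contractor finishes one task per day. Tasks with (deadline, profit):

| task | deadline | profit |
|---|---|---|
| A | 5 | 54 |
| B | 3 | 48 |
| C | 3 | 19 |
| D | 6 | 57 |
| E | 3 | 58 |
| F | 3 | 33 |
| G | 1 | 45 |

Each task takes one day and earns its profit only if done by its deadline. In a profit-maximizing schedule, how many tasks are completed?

By profit: E(d3,58), D(d6,57), A(d5,54), B(d3,48), G(d1,45), F(d3,33), C(d3,19)
E→slot 3; D→slot 6; A→slot 5; B→slot 2; G→slot 1; F skipped; C skipped.
5 of 7 scheduled.

5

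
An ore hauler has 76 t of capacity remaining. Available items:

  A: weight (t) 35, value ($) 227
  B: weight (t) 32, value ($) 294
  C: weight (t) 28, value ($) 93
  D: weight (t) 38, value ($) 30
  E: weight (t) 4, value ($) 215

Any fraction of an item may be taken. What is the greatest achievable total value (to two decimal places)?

Sort by value per unit weight and fill in that order.
Order: E (215/4=53.75) > B (294/32=9.19) > A (227/35=6.49) > C (93/28=3.32) > D (30/38=0.79)
Fill: take E (4 @ 215) → take B (32 @ 294) → take A (35 @ 227) → take 5/28 of C → 16.61; 76/76 used.
Total value = 752.61

752.61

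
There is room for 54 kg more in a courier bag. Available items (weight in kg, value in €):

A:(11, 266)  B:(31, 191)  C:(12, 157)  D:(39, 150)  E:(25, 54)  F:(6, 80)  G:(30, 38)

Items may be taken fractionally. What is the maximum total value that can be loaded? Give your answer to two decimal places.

657.03

Greedy by value/weight ratio, highest first.
Order: A (266/11=24.18) > F (80/6=13.33) > C (157/12=13.08) > B (191/31=6.16) > D (150/39=3.85) > E (54/25=2.16) > G (38/30=1.27)
Fill: take A (11 @ 266) → take F (6 @ 80) → take C (12 @ 157) → take 25/31 of B → 154.03; 54/54 used.
Total value = 657.03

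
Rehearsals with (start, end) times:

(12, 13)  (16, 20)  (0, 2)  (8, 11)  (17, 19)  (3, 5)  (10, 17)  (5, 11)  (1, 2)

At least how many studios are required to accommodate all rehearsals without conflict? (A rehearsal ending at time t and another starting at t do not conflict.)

3

The answer is the maximum number of intervals overlapping at any instant.
Events (time:±→running): 0:+→1 1:+→2 2:-→1 2:-→0 3:+→1 5:-→0 5:+→1 8:+→2 10:+→3 … peak 3.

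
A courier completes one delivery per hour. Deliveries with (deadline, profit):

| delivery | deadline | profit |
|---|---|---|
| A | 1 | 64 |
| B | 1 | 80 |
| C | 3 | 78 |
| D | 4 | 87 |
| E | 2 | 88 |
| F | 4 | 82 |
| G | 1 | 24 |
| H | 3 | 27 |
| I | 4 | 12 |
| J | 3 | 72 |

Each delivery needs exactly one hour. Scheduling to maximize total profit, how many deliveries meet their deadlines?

4

Sort by profit descending; place each in the latest free slot ≤ its deadline.
By profit: E(d2,88), D(d4,87), F(d4,82), B(d1,80), C(d3,78), J(d3,72), A(d1,64), H(d3,27), G(d1,24), I(d4,12)
E→slot 2; D→slot 4; F→slot 3; B→slot 1; C skipped; J skipped; A skipped; H skipped; G skipped; I skipped.
4 of 10 scheduled.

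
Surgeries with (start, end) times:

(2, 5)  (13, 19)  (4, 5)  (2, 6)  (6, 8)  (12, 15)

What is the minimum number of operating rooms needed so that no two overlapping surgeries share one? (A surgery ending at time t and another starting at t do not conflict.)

3

Events (time:±→running): 2:+→1 2:+→2 4:+→3 … peak 3.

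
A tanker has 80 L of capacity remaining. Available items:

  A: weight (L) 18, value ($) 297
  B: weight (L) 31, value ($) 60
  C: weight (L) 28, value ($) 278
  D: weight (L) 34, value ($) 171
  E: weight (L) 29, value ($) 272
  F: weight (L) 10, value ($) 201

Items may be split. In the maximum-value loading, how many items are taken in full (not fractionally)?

Order: F (201/10=20.10) > A (297/18=16.50) > C (278/28=9.93) > E (272/29=9.38) > D (171/34=5.03) > B (60/31=1.94)
Fill: take F (10 @ 201) → take A (18 @ 297) → take C (28 @ 278) → take 24/29 of E → 225.10; 80/80 used.
3 item(s) taken whole; one partial (take 24/29 of E).

3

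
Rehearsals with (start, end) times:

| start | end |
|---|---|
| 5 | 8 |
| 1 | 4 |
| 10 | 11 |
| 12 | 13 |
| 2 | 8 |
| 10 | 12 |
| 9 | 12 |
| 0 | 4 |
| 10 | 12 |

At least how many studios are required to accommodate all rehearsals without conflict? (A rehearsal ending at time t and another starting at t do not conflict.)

Count concurrent intervals with a sweep; the peak is the room count.
starts: [0, 1, 2, 5, 9, 10, 10, 10, 12]
ends:   [4, 4, 8, 8, 11, 12, 12, 12, 13]
s0→1 s1→2 s2→3 e4→2 e4→1 s5→2 e8→1 e8→0 s9→1 s10→2 s10→3 s10→4  — peak 4.

4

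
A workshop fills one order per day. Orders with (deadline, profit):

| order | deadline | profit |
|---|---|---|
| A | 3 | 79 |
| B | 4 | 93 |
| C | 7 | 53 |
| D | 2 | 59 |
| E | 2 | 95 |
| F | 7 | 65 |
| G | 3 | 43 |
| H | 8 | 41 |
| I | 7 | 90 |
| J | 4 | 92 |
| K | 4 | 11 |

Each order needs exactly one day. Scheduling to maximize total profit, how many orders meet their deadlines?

8

Sort by profit descending; place each in the latest free slot ≤ its deadline.
By profit: E(d2,95), B(d4,93), J(d4,92), I(d7,90), A(d3,79), F(d7,65), D(d2,59), C(d7,53), G(d3,43), H(d8,41), K(d4,11)
E→slot 2; B→slot 4; J→slot 3; I→slot 7; A→slot 1; F→slot 6; D skipped; C→slot 5; G skipped; H→slot 8; K skipped.
8 of 11 scheduled.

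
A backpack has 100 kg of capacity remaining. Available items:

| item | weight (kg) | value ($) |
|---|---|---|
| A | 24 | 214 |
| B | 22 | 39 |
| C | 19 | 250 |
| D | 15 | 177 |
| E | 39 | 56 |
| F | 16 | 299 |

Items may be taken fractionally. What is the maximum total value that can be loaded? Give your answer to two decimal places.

Greedy by value/weight ratio, highest first.
Ratios (sorted): F 18.69, C 13.16, D 11.80, A 8.92, B 1.77, E 1.44
take F (16 @ 299); take C (19 @ 250); take D (15 @ 177); take A (24 @ 214); take B (22 @ 39); take 4/39 of E → 5.74. Capacity used 100/100.
Total value = 984.74

984.74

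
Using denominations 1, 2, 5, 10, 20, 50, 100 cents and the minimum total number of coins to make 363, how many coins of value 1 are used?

Use the largest denomination that fits, subtract, and repeat.
363 − 3×100→63 − 1×50→13 − 1×10→3 − 1×2→1 − 1×1→0
Count of 1: 1

1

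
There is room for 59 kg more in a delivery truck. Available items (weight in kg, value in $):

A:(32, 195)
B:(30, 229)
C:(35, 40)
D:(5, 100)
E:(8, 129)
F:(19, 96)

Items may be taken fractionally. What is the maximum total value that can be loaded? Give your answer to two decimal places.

555.50

Sort by value per unit weight and fill in that order.
Order: D (100/5=20.00) > E (129/8=16.12) > B (229/30=7.63) > A (195/32=6.09) > F (96/19=5.05) > C (40/35=1.14)
Fill: take D (5 @ 100) → take E (8 @ 129) → take B (30 @ 229) → take 16/32 of A → 97.50; 59/59 used.
Total value = 555.50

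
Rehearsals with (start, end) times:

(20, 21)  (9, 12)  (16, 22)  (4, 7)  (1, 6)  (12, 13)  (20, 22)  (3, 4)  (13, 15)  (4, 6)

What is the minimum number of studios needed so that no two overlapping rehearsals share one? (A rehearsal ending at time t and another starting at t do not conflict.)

3

The answer is the maximum number of intervals overlapping at any instant.
Events (time:±→running): 1:+→1 3:+→2 4:-→1 4:+→2 4:+→3 … peak 3.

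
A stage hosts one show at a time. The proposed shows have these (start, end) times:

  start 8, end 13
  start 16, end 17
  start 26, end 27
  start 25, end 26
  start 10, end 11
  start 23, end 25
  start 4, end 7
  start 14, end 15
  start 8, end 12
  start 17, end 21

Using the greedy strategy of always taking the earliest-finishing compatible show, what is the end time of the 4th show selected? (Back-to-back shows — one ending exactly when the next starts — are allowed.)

17

Order by finish time; keep every interval that doesn't clash with the previous kept one.
By end time: (4,7), (10,11), (8,12), (8,13), (14,15), (16,17), (17,21), (23,25), (25,26), (26,27).
Pick (4,7); next start ≥ 7 → (10,11); next start ≥ 11 → (14,15); next start ≥ 15 → (16,17); next start ≥ 17 → (17,21); next start ≥ 21 → (23,25); next start ≥ 25 → (25,26); next start ≥ 26 → (26,27).
Selected: (4,7) (10,11) (14,15) (16,17) (17,21) (23,25) (25,26) (26,27)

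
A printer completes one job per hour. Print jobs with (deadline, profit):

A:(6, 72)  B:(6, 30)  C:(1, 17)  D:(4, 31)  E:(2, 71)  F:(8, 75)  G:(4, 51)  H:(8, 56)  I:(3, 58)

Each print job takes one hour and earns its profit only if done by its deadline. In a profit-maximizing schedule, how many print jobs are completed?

Sort by profit descending; place each in the latest free slot ≤ its deadline.
Profit order: F=75 A=72 E=71 I=58 H=56 G=51 D=31 B=30 C=17
Assign: F→slot 8, A→slot 6, E→slot 2, I→slot 3, H→slot 7, G→slot 4, D→slot 1, B→slot 5, C skipped.
Slots: [1:D] [2:E] [3:I] [4:G] [5:B] [6:A] [7:H] [8:F]
8 of 9 scheduled.

8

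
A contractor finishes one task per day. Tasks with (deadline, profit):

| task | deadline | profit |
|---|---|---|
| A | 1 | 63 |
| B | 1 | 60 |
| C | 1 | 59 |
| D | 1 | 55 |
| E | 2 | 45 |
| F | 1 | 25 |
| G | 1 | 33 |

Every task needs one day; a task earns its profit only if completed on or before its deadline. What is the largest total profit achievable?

108

Sort by profit descending; place each in the latest free slot ≤ its deadline.
Profit order: A=63 B=60 C=59 D=55 E=45 G=33 F=25
Assign: A→slot 1, B skipped, C skipped, D skipped, E→slot 2, G skipped, F skipped.
Slots: [1:A] [2:E]
Profit = 63 + 45 = 108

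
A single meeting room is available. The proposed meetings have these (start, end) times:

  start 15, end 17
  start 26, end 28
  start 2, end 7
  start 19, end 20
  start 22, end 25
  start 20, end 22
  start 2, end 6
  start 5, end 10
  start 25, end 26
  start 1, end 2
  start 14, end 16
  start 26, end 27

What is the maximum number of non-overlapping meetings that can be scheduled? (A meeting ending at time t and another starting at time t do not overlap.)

8

Sorted by end: (1,2)  (2,6)  (2,7)  (5,10)  (14,16)  (15,17)  (19,20)  (20,22)  (22,25)  (25,26)  (26,27)  (26,28)
take (1,2); take (2,6); skip (2,7); skip (5,10); take (14,16); take (19,20); take (20,22); take (22,25); take (25,26); take (26,27).
Selected 8 meetings.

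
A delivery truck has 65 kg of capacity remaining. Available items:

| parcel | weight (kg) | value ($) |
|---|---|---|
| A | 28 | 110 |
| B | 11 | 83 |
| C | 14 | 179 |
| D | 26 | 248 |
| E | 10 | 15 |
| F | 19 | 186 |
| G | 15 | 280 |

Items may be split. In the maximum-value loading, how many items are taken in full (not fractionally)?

Sort by value per unit weight and fill in that order.
Order: G (280/15=18.67) > C (179/14=12.79) > F (186/19=9.79) > D (248/26=9.54) > B (83/11=7.55) > A (110/28=3.93) > E (15/10=1.50)
Fill: take G (15 @ 280) → take C (14 @ 179) → take F (19 @ 186) → take 17/26 of D → 162.15; 65/65 used.
3 item(s) taken whole; one partial (take 17/26 of D).

3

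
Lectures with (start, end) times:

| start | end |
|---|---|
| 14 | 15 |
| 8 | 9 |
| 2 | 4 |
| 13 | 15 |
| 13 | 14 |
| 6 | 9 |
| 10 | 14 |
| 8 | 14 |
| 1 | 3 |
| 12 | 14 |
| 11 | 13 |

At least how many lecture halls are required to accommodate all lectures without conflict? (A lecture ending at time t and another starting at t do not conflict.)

The answer is the maximum number of intervals overlapping at any instant.
Events (time:±→running): 1:+→1 2:+→2 3:-→1 4:-→0 6:+→1 8:+→2 8:+→3 9:-→2 9:-→1 10:+→2 11:+→3 12:+→4 13:-→3 13:+→4 13:+→5 … peak 5.

5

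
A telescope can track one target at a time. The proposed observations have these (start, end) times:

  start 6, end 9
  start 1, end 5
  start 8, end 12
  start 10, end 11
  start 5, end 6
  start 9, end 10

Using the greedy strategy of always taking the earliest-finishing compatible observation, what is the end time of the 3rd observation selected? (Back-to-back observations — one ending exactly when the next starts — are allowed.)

9

Greedy by earliest finish: after sorting by end time, pick each interval compatible with the last pick.
By end time: (1,5), (5,6), (6,9), (9,10), (10,11), (8,12).
Pick (1,5); next start ≥ 5 → (5,6); next start ≥ 6 → (6,9); next start ≥ 9 → (9,10); next start ≥ 10 → (10,11).
Selected: (1,5) (5,6) (6,9) (9,10) (10,11)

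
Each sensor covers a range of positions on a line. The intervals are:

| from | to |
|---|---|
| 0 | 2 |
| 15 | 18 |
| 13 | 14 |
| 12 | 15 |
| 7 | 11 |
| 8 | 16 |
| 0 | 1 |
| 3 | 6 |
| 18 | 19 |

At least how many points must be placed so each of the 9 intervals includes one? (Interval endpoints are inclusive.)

Process intervals by earliest right end; each time one isn't hit yet, stab at its right endpoint.
By right end: [0,1]  [0,2]  [3,6]  [7,11]  [13,14]  [12,15]  [8,16]  [15,18]  [18,19]
[0,1] uncovered → point at 1; [3,6] uncovered → point at 6; [7,11] uncovered → point at 11; [13,14] uncovered → point at 14; [15,18] uncovered → point at 18.
Points: 1, 6, 11, 14, 18 (5 total).

5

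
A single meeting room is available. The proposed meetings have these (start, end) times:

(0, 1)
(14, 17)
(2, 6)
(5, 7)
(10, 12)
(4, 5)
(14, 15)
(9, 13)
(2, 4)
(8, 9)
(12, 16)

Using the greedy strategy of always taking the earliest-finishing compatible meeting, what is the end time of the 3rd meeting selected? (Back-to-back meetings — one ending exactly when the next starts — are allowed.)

5

Greedy by earliest finish: after sorting by end time, pick each interval compatible with the last pick.
Sorted by end: (0,1)  (2,4)  (4,5)  (2,6)  (5,7)  (8,9)  (10,12)  (9,13)  (14,15)  (12,16)  (14,17)
take (0,1); take (2,4); take (4,5); take (5,7); take (8,9); take (10,12); take (14,15).
Selected: (0,1) (2,4) (4,5) (5,7) (8,9) (10,12) (14,15)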